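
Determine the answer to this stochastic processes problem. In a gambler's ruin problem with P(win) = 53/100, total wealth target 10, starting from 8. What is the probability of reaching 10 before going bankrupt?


Gambler's ruin formula:
r = q/p = 0.4700/0.5300 = 0.8868
P(win) = (1 - r^i)/(1 - r^N)
= (1 - 0.8868^8)/(1 - 0.8868^10)
= 0.8832

0.8832


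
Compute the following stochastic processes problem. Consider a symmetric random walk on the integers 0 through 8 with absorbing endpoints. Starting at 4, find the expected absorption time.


For symmetric RW on 0,...,N with absorbing barriers, E(i) = i*(N-i)
E(4) = 4 * 4 = 16

16


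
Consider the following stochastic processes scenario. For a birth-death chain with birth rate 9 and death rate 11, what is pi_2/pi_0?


For birth-death process, pi_n/pi_0 = (lambda/mu)^n
= (9/11)^2
= 0.6694

0.6694


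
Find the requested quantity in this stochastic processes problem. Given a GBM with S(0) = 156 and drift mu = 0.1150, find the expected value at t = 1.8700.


E[S(t)] = S(0) * exp(mu * t)
= 156 * exp(0.1150 * 1.8700)
= 156 * 1.2399
= 193.4281

193.4281


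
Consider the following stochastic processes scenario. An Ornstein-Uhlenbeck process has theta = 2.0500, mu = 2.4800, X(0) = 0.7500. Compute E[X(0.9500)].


E[X(t)] = mu + (X(0) - mu)*exp(-theta*t)
= 2.4800 + (0.7500 - 2.4800)*exp(-2.0500*0.9500)
= 2.4800 + -1.7300 * 0.1426
= 2.2332

2.2332


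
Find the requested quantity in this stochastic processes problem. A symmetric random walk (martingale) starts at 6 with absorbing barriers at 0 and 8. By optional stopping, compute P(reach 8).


By optional stopping theorem: E(M at tau) = M(0) = 6
P(hit 8)*8 + P(hit 0)*0 = 6
P(hit 8) = (6 - 0)/(8 - 0) = 3/4 = 0.7500

0.7500


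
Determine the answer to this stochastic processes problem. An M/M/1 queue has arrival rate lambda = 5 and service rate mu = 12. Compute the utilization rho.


rho = lambda/mu
= 5/12
= 0.4167

0.4167


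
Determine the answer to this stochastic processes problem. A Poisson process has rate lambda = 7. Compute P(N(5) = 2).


P(N(t)=k) = (lambda*t)^k * exp(-lambda*t) / k!
lambda*t = 35
= 35^2 * exp(-35) / 2!
= 1225 * 6.3051e-16 / 2
= 3.8619e-13

3.8619e-13


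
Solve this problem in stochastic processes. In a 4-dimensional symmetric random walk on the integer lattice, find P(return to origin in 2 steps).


P(return in 2 steps) = P(reverse first step) = 1/(2d)
= 1/8
= 0.1250

0.1250


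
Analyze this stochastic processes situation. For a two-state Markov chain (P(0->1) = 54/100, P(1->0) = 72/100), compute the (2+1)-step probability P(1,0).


P^3 = P^2 * P^1
Computing via matrix multiplication of the transition matrix.
Entry (1,0) of P^3 = 0.5815

0.5815


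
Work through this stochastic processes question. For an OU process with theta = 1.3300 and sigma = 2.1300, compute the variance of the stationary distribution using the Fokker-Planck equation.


Stationary variance = sigma^2 / (2*theta)
= 2.1300^2 / (2*1.3300)
= 4.5369 / 2.6600
= 1.7056

1.7056


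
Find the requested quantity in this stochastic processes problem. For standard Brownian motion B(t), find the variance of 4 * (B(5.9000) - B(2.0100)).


Var(alpha*(B(t)-B(s))) = alpha^2 * (t-s)
= 4^2 * (5.9000 - 2.0100)
= 16 * 3.8900
= 62.2400

62.2400


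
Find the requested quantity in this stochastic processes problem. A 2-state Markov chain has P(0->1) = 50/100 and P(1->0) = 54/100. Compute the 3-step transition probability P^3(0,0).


Computing P^3 by matrix multiplication.
P = [[0.5000, 0.5000], [0.5400, 0.4600]]
After raising P to the power 3:
P^3(0,0) = 0.5192

0.5192


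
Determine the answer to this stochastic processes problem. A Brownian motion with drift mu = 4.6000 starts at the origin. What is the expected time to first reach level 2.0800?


Expected first passage time = a/mu
= 2.0800/4.6000
= 0.4522

0.4522


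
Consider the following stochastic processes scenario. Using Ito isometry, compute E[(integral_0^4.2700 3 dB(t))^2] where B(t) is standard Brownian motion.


By Ito isometry: E[(int f dB)^2] = int f^2 dt
= 3^2 * 4.2700
= 9 * 4.2700 = 38.4300

38.4300


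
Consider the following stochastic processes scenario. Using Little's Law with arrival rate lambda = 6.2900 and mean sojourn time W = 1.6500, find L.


Little's Law: L = lambda * W
= 6.2900 * 1.6500
= 10.3785

10.3785


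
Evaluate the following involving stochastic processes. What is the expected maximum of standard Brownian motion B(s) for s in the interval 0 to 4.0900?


E(max B(s)) = sqrt(2t/pi)
= sqrt(2*4.0900/pi)
= sqrt(2.6038)
= 1.6136

1.6136


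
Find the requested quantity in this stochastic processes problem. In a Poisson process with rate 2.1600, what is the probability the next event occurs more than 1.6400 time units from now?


P(X > t) = exp(-lambda * t)
= exp(-2.1600 * 1.6400)
= exp(-3.5424) = 0.0289

0.0289


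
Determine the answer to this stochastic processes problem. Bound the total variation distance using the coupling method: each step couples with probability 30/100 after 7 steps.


TV distance bound <= (1-delta)^n
= (1 - 0.3000)^7
= 0.7000^7
= 0.0824

0.0824


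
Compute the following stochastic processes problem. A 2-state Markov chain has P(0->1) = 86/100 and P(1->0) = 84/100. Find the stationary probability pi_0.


Stationary distribution: pi_0 = p10/(p01+p10), pi_1 = p01/(p01+p10)
p01 = 0.8600, p10 = 0.8400
pi_0 = 0.4941

0.4941


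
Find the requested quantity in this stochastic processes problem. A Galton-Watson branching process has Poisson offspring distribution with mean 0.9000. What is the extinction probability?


Since mu = 0.9000 <= 1, extinction probability = 1.

1.0000


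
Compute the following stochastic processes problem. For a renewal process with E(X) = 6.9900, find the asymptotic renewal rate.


Long-run renewal rate = 1/E(X)
= 1/6.9900
= 0.1431

0.1431


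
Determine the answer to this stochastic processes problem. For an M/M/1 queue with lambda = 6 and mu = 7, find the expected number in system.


rho = 6/7 = 0.8571
L = rho/(1-rho)
= 0.8571/0.1429
= 6.0000

6.0000


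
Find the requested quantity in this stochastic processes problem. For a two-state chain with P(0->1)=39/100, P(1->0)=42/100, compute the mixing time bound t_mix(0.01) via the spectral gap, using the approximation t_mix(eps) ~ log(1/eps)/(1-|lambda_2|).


lambda_2 = |1 - p01 - p10| = |1 - 0.3900 - 0.4200| = 0.1900
t_mix ~ log(1/eps)/(1 - |lambda_2|)
= log(100)/(1 - 0.1900) = 4.6052/0.8100
= 5.6854

5.6854


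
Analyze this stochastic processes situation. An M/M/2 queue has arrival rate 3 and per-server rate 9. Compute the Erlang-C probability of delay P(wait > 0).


a = lambda/mu = 0.3333
rho = a/c = 0.1667
Erlang-C formula applied:
C(c,a) = 0.0476

0.0476


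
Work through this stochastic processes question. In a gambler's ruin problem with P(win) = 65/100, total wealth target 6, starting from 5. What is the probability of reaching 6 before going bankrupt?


Gambler's ruin formula:
r = q/p = 0.3500/0.6500 = 0.5385
P(win) = (1 - r^i)/(1 - r^N)
= (1 - 0.5385^5)/(1 - 0.5385^6)
= 0.9786

0.9786


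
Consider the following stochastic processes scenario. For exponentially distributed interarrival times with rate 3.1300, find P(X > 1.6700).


P(X > t) = exp(-lambda * t)
= exp(-3.1300 * 1.6700)
= exp(-5.2271) = 0.0054

0.0054


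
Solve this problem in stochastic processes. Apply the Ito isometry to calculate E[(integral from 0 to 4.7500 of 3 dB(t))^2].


By Ito isometry: E[(int f dB)^2] = int f^2 dt
= 3^2 * 4.7500
= 9 * 4.7500 = 42.7500

42.7500


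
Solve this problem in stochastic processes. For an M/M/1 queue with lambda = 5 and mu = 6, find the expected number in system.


rho = 5/6 = 0.8333
L = rho/(1-rho)
= 0.8333/0.1667
= 5.0000

5.0000


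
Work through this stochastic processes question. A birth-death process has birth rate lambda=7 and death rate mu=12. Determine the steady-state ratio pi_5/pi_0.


For birth-death process, pi_n/pi_0 = (lambda/mu)^n
= (7/12)^5
= 0.0675

0.0675


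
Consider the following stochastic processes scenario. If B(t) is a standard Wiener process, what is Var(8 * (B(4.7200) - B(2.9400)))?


Var(alpha*(B(t)-B(s))) = alpha^2 * (t-s)
= 8^2 * (4.7200 - 2.9400)
= 64 * 1.7800
= 113.9200

113.9200


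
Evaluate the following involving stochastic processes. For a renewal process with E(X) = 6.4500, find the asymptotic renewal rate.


Long-run renewal rate = 1/E(X)
= 1/6.4500
= 0.1550

0.1550


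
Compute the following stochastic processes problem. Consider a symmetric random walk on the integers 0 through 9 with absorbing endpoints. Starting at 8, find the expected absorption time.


For symmetric RW on 0,...,N with absorbing barriers, E(i) = i*(N-i)
E(8) = 8 * 1 = 8

8


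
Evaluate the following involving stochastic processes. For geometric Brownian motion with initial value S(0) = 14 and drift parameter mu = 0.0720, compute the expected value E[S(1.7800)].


E[S(t)] = S(0) * exp(mu * t)
= 14 * exp(0.0720 * 1.7800)
= 14 * 1.1367
= 15.9143

15.9143


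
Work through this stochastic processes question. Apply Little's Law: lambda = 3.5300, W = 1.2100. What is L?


Little's Law: L = lambda * W
= 3.5300 * 1.2100
= 4.2713

4.2713


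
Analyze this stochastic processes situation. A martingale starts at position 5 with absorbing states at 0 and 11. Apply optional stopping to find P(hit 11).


By optional stopping theorem: E(M at tau) = M(0) = 5
P(hit 11)*11 + P(hit 0)*0 = 5
P(hit 11) = (5 - 0)/(11 - 0) = 5/11 = 0.4545

0.4545


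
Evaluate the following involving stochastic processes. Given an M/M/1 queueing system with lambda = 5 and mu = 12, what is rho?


rho = lambda/mu
= 5/12
= 0.4167

0.4167


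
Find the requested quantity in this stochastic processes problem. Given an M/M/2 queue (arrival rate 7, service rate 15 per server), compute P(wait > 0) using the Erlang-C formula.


a = lambda/mu = 0.4667
rho = a/c = 0.2333
Erlang-C formula applied:
C(c,a) = 0.0883

0.0883


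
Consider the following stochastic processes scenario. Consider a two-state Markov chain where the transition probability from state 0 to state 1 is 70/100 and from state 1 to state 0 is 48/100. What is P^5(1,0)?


Computing P^5 by matrix multiplication.
P = [[0.3000, 0.7000], [0.4800, 0.5200]]
After raising P to the power 5:
P^5(1,0) = 0.4069

0.4069


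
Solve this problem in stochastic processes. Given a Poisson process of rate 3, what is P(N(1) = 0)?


P(N(t)=k) = (lambda*t)^k * exp(-lambda*t) / k!
lambda*t = 3
= 3^0 * exp(-3) / 0!
= 1 * 0.0498 / 1
= 0.0498

0.0498


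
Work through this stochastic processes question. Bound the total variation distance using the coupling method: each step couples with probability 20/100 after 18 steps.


TV distance bound <= (1-delta)^n
= (1 - 0.2000)^18
= 0.8000^18
= 0.0180

0.0180


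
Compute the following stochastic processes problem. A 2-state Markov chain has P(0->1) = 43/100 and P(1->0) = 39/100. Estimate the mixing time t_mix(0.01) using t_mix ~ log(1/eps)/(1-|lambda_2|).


lambda_2 = |1 - p01 - p10| = |1 - 0.4300 - 0.3900| = 0.1800
t_mix ~ log(1/eps)/(1 - |lambda_2|)
= log(100)/(1 - 0.1800) = 4.6052/0.8200
= 5.6161

5.6161


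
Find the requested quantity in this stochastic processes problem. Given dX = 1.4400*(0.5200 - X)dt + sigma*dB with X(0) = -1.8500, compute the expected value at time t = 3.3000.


E[X(t)] = mu + (X(0) - mu)*exp(-theta*t)
= 0.5200 + (-1.8500 - 0.5200)*exp(-1.4400*3.3000)
= 0.5200 + -2.3700 * 0.0086
= 0.4995

0.4995


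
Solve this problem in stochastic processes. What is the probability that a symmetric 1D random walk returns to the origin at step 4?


P(S(4) = 0) = C(4,2) / 4^2
= 6 / 16
= 0.3750

0.3750


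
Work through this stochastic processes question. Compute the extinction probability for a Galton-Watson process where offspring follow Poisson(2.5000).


Since mu = 2.5000 > 1, extinction prob q < 1.
Solve s = exp(mu*(s-1)) iteratively.
q = 0.1074

0.1074


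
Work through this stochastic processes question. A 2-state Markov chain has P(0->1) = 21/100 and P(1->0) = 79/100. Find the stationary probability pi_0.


Stationary distribution: pi_0 = p10/(p01+p10), pi_1 = p01/(p01+p10)
p01 = 0.2100, p10 = 0.7900
pi_0 = 0.7900

0.7900


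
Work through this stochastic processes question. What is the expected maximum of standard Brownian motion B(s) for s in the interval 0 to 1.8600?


E(max B(s)) = sqrt(2t/pi)
= sqrt(2*1.8600/pi)
= sqrt(1.1841)
= 1.0882

1.0882


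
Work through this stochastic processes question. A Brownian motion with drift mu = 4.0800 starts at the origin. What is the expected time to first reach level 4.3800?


Expected first passage time = a/mu
= 4.3800/4.0800
= 1.0735

1.0735


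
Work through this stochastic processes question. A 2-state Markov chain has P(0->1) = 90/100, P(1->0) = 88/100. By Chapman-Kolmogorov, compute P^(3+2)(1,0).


P^5 = P^3 * P^2
Computing via matrix multiplication of the transition matrix.
Entry (1,0) of P^5 = 0.6371

0.6371


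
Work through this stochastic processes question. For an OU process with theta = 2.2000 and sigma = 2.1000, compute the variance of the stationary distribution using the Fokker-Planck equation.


Stationary variance = sigma^2 / (2*theta)
= 2.1000^2 / (2*2.2000)
= 4.4100 / 4.4000
= 1.0023

1.0023


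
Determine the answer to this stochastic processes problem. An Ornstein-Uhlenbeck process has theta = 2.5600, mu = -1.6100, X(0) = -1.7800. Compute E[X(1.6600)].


E[X(t)] = mu + (X(0) - mu)*exp(-theta*t)
= -1.6100 + (-1.7800 - -1.6100)*exp(-2.5600*1.6600)
= -1.6100 + -0.1700 * 0.0143
= -1.6124

-1.6124


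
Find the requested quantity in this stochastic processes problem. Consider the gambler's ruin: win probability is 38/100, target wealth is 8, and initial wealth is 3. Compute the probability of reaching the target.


Gambler's ruin formula:
r = q/p = 0.6200/0.3800 = 1.6316
P(win) = (1 - r^i)/(1 - r^N)
= (1 - 1.6316^3)/(1 - 1.6316^8)
= 0.0679

0.0679


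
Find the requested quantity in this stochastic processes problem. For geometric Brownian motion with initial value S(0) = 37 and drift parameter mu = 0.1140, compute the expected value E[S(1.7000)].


E[S(t)] = S(0) * exp(mu * t)
= 37 * exp(0.1140 * 1.7000)
= 37 * 1.2139
= 44.9126

44.9126


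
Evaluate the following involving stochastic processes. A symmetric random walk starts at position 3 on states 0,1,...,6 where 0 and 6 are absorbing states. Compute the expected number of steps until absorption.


For symmetric RW on 0,...,N with absorbing barriers, E(i) = i*(N-i)
E(3) = 3 * 3 = 9

9


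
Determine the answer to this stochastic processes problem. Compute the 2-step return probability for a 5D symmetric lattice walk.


P(return in 2 steps) = P(reverse first step) = 1/(2d)
= 1/10
= 0.1000

0.1000


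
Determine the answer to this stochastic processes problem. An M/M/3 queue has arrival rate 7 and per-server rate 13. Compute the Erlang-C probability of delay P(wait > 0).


a = lambda/mu = 0.5385
rho = a/c = 0.1795
Erlang-C formula applied:
C(c,a) = 0.0185

0.0185


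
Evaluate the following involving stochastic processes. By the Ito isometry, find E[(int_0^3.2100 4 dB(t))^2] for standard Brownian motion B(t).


By Ito isometry: E[(int f dB)^2] = int f^2 dt
= 4^2 * 3.2100
= 16 * 3.2100 = 51.3600

51.3600


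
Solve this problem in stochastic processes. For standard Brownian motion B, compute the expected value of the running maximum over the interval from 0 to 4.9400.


E(max B(s)) = sqrt(2t/pi)
= sqrt(2*4.9400/pi)
= sqrt(3.1449)
= 1.7734

1.7734


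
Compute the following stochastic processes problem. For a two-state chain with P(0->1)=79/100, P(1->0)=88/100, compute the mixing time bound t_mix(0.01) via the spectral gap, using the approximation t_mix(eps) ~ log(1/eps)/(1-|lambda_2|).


lambda_2 = |1 - p01 - p10| = |1 - 0.7900 - 0.8800| = 0.6700
t_mix ~ log(1/eps)/(1 - |lambda_2|)
= log(100)/(1 - 0.6700) = 4.6052/0.3300
= 13.9551

13.9551


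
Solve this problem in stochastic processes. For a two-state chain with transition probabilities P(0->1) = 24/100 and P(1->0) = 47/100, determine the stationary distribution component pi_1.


Stationary distribution: pi_0 = p10/(p01+p10), pi_1 = p01/(p01+p10)
p01 = 0.2400, p10 = 0.4700
pi_1 = 0.3380

0.3380


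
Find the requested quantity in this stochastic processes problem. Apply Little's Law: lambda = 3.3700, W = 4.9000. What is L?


Little's Law: L = lambda * W
= 3.3700 * 4.9000
= 16.5130

16.5130


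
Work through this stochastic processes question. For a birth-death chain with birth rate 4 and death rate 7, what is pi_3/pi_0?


For birth-death process, pi_n/pi_0 = (lambda/mu)^n
= (4/7)^3
= 0.1866

0.1866


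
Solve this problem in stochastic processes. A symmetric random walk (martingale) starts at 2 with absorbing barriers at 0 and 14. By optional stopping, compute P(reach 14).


By optional stopping theorem: E(M at tau) = M(0) = 2
P(hit 14)*14 + P(hit 0)*0 = 2
P(hit 14) = (2 - 0)/(14 - 0) = 1/7 = 0.1429

0.1429


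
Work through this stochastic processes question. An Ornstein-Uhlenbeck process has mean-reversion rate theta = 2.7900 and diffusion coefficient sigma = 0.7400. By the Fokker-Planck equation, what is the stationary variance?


Stationary variance = sigma^2 / (2*theta)
= 0.7400^2 / (2*2.7900)
= 0.5476 / 5.5800
= 0.0981

0.0981


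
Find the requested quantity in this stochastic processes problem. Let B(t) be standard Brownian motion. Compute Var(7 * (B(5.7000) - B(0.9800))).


Var(alpha*(B(t)-B(s))) = alpha^2 * (t-s)
= 7^2 * (5.7000 - 0.9800)
= 49 * 4.7200
= 231.2800

231.2800


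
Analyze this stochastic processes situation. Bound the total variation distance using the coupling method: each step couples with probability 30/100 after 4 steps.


TV distance bound <= (1-delta)^n
= (1 - 0.3000)^4
= 0.7000^4
= 0.2401

0.2401


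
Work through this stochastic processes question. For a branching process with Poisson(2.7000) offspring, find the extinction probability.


Since mu = 2.7000 > 1, extinction prob q < 1.
Solve s = exp(mu*(s-1)) iteratively.
q = 0.0844

0.0844


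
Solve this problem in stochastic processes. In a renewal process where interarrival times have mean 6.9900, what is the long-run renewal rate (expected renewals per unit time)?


Long-run renewal rate = 1/E(X)
= 1/6.9900
= 0.1431

0.1431


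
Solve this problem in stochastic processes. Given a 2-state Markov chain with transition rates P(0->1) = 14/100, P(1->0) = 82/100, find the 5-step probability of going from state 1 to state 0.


Computing P^5 by matrix multiplication.
P = [[0.8600, 0.1400], [0.8200, 0.1800]]
After raising P to the power 5:
P^5(1,0) = 0.8542

0.8542


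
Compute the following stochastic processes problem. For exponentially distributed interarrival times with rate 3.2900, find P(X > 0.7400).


P(X > t) = exp(-lambda * t)
= exp(-3.2900 * 0.7400)
= exp(-2.4346) = 0.0876

0.0876


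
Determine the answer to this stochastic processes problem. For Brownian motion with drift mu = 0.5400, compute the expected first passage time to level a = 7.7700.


Expected first passage time = a/mu
= 7.7700/0.5400
= 14.3889

14.3889


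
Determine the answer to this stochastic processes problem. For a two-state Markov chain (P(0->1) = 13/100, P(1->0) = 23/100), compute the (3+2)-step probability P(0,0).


P^5 = P^3 * P^2
Computing via matrix multiplication of the transition matrix.
Entry (0,0) of P^5 = 0.6777

0.6777


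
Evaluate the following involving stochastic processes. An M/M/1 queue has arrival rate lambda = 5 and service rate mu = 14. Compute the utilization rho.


rho = lambda/mu
= 5/14
= 0.3571

0.3571


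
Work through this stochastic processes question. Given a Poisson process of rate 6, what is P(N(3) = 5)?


P(N(t)=k) = (lambda*t)^k * exp(-lambda*t) / k!
lambda*t = 18
= 18^5 * exp(-18) / 5!
= 1889568 * 1.5230e-08 / 120
= 2.3982e-04

2.3982e-04


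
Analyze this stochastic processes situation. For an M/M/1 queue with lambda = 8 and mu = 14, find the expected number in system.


rho = 8/14 = 0.5714
L = rho/(1-rho)
= 0.5714/0.4286
= 1.3333

1.3333


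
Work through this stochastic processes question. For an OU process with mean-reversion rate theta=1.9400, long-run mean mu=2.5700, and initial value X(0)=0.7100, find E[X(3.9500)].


E[X(t)] = mu + (X(0) - mu)*exp(-theta*t)
= 2.5700 + (0.7100 - 2.5700)*exp(-1.9400*3.9500)
= 2.5700 + -1.8600 * 4.6990e-04
= 2.5691

2.5691


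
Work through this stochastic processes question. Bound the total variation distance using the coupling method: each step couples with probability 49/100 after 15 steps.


TV distance bound <= (1-delta)^n
= (1 - 0.4900)^15
= 0.5100^15
= 4.1073e-05

4.1073e-05


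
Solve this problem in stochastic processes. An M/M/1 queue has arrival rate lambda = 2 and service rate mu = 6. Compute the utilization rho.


rho = lambda/mu
= 2/6
= 0.3333

0.3333


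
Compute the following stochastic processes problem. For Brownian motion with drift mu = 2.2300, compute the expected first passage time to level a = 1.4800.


Expected first passage time = a/mu
= 1.4800/2.2300
= 0.6637

0.6637


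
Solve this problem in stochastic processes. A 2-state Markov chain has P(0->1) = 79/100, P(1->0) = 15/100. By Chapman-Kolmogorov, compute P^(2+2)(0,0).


P^4 = P^2 * P^2
Computing via matrix multiplication of the transition matrix.
Entry (0,0) of P^4 = 0.1596

0.1596


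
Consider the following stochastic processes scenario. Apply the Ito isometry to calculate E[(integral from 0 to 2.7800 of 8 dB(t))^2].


By Ito isometry: E[(int f dB)^2] = int f^2 dt
= 8^2 * 2.7800
= 64 * 2.7800 = 177.9200

177.9200


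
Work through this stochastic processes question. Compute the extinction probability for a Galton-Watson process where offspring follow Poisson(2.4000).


Since mu = 2.4000 > 1, extinction prob q < 1.
Solve s = exp(mu*(s-1)) iteratively.
q = 0.1214

0.1214


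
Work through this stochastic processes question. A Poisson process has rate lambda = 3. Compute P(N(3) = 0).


P(N(t)=k) = (lambda*t)^k * exp(-lambda*t) / k!
lambda*t = 9
= 9^0 * exp(-9) / 0!
= 1 * 1.2341e-04 / 1
= 1.2341e-04

1.2341e-04


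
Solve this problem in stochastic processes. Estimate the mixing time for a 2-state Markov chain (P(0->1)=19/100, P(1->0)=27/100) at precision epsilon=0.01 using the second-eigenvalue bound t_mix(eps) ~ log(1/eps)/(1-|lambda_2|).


lambda_2 = |1 - p01 - p10| = |1 - 0.1900 - 0.2700| = 0.5400
t_mix ~ log(1/eps)/(1 - |lambda_2|)
= log(100)/(1 - 0.5400) = 4.6052/0.4600
= 10.0112

10.0112


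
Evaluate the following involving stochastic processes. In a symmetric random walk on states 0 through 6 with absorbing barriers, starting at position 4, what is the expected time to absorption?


For symmetric RW on 0,...,N with absorbing barriers, E(i) = i*(N-i)
E(4) = 4 * 2 = 8

8


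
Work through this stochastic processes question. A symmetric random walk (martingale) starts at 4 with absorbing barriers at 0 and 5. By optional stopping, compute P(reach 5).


By optional stopping theorem: E(M at tau) = M(0) = 4
P(hit 5)*5 + P(hit 0)*0 = 4
P(hit 5) = (4 - 0)/(5 - 0) = 4/5 = 0.8000

0.8000


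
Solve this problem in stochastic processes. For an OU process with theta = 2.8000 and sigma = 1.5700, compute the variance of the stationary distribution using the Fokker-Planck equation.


Stationary variance = sigma^2 / (2*theta)
= 1.5700^2 / (2*2.8000)
= 2.4649 / 5.6000
= 0.4402

0.4402


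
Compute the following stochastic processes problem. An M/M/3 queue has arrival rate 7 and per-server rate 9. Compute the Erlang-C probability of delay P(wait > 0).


a = lambda/mu = 0.7778
rho = a/c = 0.2593
Erlang-C formula applied:
C(c,a) = 0.0484

0.0484


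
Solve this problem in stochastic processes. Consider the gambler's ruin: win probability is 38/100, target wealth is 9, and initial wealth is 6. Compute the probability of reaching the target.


Gambler's ruin formula:
r = q/p = 0.6200/0.3800 = 1.6316
P(win) = (1 - r^i)/(1 - r^N)
= (1 - 1.6316^6)/(1 - 1.6316^9)
= 0.2207

0.2207


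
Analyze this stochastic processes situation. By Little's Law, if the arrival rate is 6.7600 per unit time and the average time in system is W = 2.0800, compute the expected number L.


Little's Law: L = lambda * W
= 6.7600 * 2.0800
= 14.0608

14.0608


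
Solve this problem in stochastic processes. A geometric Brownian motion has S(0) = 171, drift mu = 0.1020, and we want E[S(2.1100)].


E[S(t)] = S(0) * exp(mu * t)
= 171 * exp(0.1020 * 2.1100)
= 171 * 1.2401
= 212.0630

212.0630


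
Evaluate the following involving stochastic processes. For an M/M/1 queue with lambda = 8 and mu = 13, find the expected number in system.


rho = 8/13 = 0.6154
L = rho/(1-rho)
= 0.6154/0.3846
= 1.6000

1.6000


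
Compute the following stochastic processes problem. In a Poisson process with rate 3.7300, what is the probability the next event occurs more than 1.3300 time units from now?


P(X > t) = exp(-lambda * t)
= exp(-3.7300 * 1.3300)
= exp(-4.9609) = 0.0070

0.0070


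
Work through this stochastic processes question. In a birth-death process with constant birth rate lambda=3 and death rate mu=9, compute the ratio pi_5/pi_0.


For birth-death process, pi_n/pi_0 = (lambda/mu)^n
= (3/9)^5
= 0.0041

0.0041


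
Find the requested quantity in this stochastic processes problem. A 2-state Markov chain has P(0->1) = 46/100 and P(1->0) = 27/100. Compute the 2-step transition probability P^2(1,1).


Computing P^2 by matrix multiplication.
P = [[0.5400, 0.4600], [0.2700, 0.7300]]
After raising P to the power 2:
P^2(1,1) = 0.6571

0.6571


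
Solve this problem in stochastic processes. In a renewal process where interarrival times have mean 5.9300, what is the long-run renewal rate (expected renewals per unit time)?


Long-run renewal rate = 1/E(X)
= 1/5.9300
= 0.1686

0.1686


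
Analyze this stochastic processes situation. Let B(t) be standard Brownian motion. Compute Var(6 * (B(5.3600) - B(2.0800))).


Var(alpha*(B(t)-B(s))) = alpha^2 * (t-s)
= 6^2 * (5.3600 - 2.0800)
= 36 * 3.2800
= 118.0800

118.0800


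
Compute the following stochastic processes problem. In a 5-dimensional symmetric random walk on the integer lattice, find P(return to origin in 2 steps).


P(return in 2 steps) = P(reverse first step) = 1/(2d)
= 1/10
= 0.1000

0.1000


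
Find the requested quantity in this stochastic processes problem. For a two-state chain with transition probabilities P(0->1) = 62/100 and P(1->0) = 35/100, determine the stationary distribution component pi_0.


Stationary distribution: pi_0 = p10/(p01+p10), pi_1 = p01/(p01+p10)
p01 = 0.6200, p10 = 0.3500
pi_0 = 0.3608

0.3608


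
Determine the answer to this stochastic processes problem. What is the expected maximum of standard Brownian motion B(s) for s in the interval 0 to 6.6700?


E(max B(s)) = sqrt(2t/pi)
= sqrt(2*6.6700/pi)
= sqrt(4.2463)
= 2.0606

2.0606


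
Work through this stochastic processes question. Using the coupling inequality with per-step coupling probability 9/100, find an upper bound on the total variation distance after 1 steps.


TV distance bound <= (1-delta)^n
= (1 - 0.0900)^1
= 0.9100^1
= 0.9100

0.9100


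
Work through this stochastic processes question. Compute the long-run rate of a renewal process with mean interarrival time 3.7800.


Long-run renewal rate = 1/E(X)
= 1/3.7800
= 0.2646

0.2646


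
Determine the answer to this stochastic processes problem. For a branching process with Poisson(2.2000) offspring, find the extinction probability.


Since mu = 2.2000 > 1, extinction prob q < 1.
Solve s = exp(mu*(s-1)) iteratively.
q = 0.1563

0.1563


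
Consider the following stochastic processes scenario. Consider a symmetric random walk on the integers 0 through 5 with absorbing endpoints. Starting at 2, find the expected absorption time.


For symmetric RW on 0,...,N with absorbing barriers, E(i) = i*(N-i)
E(2) = 2 * 3 = 6

6


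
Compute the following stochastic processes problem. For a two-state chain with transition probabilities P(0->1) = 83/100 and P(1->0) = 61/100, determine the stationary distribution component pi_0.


Stationary distribution: pi_0 = p10/(p01+p10), pi_1 = p01/(p01+p10)
p01 = 0.8300, p10 = 0.6100
pi_0 = 0.4236

0.4236


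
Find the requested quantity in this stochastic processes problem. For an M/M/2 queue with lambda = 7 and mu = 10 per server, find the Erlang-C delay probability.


a = lambda/mu = 0.7000
rho = a/c = 0.3500
Erlang-C formula applied:
C(c,a) = 0.1815

0.1815


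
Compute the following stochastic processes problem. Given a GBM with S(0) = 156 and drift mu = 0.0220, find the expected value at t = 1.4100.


E[S(t)] = S(0) * exp(mu * t)
= 156 * exp(0.0220 * 1.4100)
= 156 * 1.0315
= 160.9150

160.9150


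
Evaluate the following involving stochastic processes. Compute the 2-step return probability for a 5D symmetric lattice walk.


P(return in 2 steps) = P(reverse first step) = 1/(2d)
= 1/10
= 0.1000

0.1000


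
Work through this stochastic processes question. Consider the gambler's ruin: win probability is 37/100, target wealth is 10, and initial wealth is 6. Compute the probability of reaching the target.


Gambler's ruin formula:
r = q/p = 0.6300/0.3700 = 1.7027
P(win) = (1 - r^i)/(1 - r^N)
= (1 - 1.7027^6)/(1 - 1.7027^10)
= 0.1146

0.1146


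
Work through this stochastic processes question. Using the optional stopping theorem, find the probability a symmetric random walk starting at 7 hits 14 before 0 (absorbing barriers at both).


By optional stopping theorem: E(M at tau) = M(0) = 7
P(hit 14)*14 + P(hit 0)*0 = 7
P(hit 14) = (7 - 0)/(14 - 0) = 1/2 = 0.5000

0.5000


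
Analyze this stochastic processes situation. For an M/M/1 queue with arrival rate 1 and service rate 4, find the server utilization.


rho = lambda/mu
= 1/4
= 0.2500

0.2500


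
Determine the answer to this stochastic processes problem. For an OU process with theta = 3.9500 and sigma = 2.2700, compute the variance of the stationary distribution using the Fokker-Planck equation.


Stationary variance = sigma^2 / (2*theta)
= 2.2700^2 / (2*3.9500)
= 5.1529 / 7.9000
= 0.6523

0.6523


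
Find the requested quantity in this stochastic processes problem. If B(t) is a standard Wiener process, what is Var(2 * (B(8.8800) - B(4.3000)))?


Var(alpha*(B(t)-B(s))) = alpha^2 * (t-s)
= 2^2 * (8.8800 - 4.3000)
= 4 * 4.5800
= 18.3200

18.3200


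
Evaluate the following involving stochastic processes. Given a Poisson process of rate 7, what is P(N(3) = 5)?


P(N(t)=k) = (lambda*t)^k * exp(-lambda*t) / k!
lambda*t = 21
= 21^5 * exp(-21) / 5!
= 4084101 * 7.5826e-10 / 120
= 2.5807e-05

2.5807e-05


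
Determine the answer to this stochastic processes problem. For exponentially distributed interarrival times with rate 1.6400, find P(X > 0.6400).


P(X > t) = exp(-lambda * t)
= exp(-1.6400 * 0.6400)
= exp(-1.0496) = 0.3501

0.3501


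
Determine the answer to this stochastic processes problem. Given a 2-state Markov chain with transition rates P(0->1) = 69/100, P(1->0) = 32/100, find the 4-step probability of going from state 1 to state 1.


Computing P^4 by matrix multiplication.
P = [[0.3100, 0.6900], [0.3200, 0.6800]]
After raising P to the power 4:
P^4(1,1) = 0.6832

0.6832


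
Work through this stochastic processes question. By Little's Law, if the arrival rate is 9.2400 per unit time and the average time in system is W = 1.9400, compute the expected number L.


Little's Law: L = lambda * W
= 9.2400 * 1.9400
= 17.9256

17.9256


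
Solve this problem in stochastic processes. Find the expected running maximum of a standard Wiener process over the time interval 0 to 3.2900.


E(max B(s)) = sqrt(2t/pi)
= sqrt(2*3.2900/pi)
= sqrt(2.0945)
= 1.4472

1.4472


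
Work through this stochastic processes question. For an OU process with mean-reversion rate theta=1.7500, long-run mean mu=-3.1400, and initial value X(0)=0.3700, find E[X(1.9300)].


E[X(t)] = mu + (X(0) - mu)*exp(-theta*t)
= -3.1400 + (0.3700 - -3.1400)*exp(-1.7500*1.9300)
= -3.1400 + 3.5100 * 0.0341
= -3.0202

-3.0202


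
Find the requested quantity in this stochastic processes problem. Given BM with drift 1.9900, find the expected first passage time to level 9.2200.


Expected first passage time = a/mu
= 9.2200/1.9900
= 4.6332

4.6332


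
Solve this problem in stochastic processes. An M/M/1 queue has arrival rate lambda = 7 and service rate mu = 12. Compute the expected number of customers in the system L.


rho = 7/12 = 0.5833
L = rho/(1-rho)
= 0.5833/0.4167
= 1.4000

1.4000


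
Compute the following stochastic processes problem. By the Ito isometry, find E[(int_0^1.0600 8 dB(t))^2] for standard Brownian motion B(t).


By Ito isometry: E[(int f dB)^2] = int f^2 dt
= 8^2 * 1.0600
= 64 * 1.0600 = 67.8400

67.8400


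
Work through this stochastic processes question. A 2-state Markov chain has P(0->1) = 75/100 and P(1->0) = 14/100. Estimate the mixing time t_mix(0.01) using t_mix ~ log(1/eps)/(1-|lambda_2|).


lambda_2 = |1 - p01 - p10| = |1 - 0.7500 - 0.1400| = 0.1100
t_mix ~ log(1/eps)/(1 - |lambda_2|)
= log(100)/(1 - 0.1100) = 4.6052/0.8900
= 5.1743

5.1743


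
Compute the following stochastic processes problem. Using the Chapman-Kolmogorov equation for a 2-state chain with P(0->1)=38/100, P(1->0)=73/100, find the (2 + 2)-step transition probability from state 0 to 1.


P^4 = P^2 * P^2
Computing via matrix multiplication of the transition matrix.
Entry (0,1) of P^4 = 0.3423

0.3423


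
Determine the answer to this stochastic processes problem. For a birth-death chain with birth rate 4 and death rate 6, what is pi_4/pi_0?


For birth-death process, pi_n/pi_0 = (lambda/mu)^n
= (4/6)^4
= 0.1975

0.1975


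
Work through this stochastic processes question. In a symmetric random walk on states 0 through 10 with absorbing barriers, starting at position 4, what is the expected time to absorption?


For symmetric RW on 0,...,N with absorbing barriers, E(i) = i*(N-i)
E(4) = 4 * 6 = 24

24


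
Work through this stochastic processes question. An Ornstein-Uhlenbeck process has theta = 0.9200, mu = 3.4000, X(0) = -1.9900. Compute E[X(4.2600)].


E[X(t)] = mu + (X(0) - mu)*exp(-theta*t)
= 3.4000 + (-1.9900 - 3.4000)*exp(-0.9200*4.2600)
= 3.4000 + -5.3900 * 0.0199
= 3.2930

3.2930


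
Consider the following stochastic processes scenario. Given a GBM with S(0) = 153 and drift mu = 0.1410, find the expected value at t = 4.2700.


E[S(t)] = S(0) * exp(mu * t)
= 153 * exp(0.1410 * 4.2700)
= 153 * 1.8259
= 279.3619

279.3619


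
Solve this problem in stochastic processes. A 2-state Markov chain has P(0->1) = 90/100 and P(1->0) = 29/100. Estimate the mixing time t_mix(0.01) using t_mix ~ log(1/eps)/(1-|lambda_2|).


lambda_2 = |1 - p01 - p10| = |1 - 0.9000 - 0.2900| = 0.1900
t_mix ~ log(1/eps)/(1 - |lambda_2|)
= log(100)/(1 - 0.1900) = 4.6052/0.8100
= 5.6854

5.6854


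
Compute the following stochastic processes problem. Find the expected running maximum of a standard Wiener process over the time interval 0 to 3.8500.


E(max B(s)) = sqrt(2t/pi)
= sqrt(2*3.8500/pi)
= sqrt(2.4510)
= 1.5656

1.5656


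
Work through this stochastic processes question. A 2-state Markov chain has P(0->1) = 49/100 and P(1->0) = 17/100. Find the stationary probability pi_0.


Stationary distribution: pi_0 = p10/(p01+p10), pi_1 = p01/(p01+p10)
p01 = 0.4900, p10 = 0.1700
pi_0 = 0.2576

0.2576


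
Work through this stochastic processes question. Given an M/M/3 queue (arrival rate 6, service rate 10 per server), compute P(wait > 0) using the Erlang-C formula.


a = lambda/mu = 0.6000
rho = a/c = 0.2000
Erlang-C formula applied:
C(c,a) = 0.0247

0.0247


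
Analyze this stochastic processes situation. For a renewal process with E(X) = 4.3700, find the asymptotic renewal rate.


Long-run renewal rate = 1/E(X)
= 1/4.3700
= 0.2288

0.2288


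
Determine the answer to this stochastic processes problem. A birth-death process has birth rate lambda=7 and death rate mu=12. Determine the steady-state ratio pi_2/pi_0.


For birth-death process, pi_n/pi_0 = (lambda/mu)^n
= (7/12)^2
= 0.3403

0.3403


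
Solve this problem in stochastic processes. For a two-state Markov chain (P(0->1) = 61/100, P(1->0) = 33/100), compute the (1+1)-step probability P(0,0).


P^2 = P^1 * P^1
Computing via matrix multiplication of the transition matrix.
Entry (0,0) of P^2 = 0.3534

0.3534


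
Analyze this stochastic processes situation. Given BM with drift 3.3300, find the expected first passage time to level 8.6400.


Expected first passage time = a/mu
= 8.6400/3.3300
= 2.5946

2.5946


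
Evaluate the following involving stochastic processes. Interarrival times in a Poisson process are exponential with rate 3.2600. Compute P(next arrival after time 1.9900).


P(X > t) = exp(-lambda * t)
= exp(-3.2600 * 1.9900)
= exp(-6.4874) = 0.0015

0.0015


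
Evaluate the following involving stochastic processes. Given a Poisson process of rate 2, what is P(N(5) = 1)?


P(N(t)=k) = (lambda*t)^k * exp(-lambda*t) / k!
lambda*t = 10
= 10^1 * exp(-10) / 1!
= 10 * 4.5400e-05 / 1
= 4.5400e-04

4.5400e-04


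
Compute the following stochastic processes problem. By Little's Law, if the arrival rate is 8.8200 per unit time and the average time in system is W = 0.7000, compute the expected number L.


Little's Law: L = lambda * W
= 8.8200 * 0.7000
= 6.1740

6.1740


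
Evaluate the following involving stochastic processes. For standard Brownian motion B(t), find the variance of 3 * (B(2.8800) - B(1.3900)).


Var(alpha*(B(t)-B(s))) = alpha^2 * (t-s)
= 3^2 * (2.8800 - 1.3900)
= 9 * 1.4900
= 13.4100

13.4100


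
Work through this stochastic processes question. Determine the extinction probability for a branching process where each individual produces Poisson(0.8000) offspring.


Since mu = 0.8000 <= 1, extinction probability = 1.

1.0000


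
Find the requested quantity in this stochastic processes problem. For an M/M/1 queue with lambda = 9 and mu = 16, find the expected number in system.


rho = 9/16 = 0.5625
L = rho/(1-rho)
= 0.5625/0.4375
= 1.2857

1.2857


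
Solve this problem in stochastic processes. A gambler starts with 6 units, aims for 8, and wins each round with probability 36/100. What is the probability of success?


Gambler's ruin formula:
r = q/p = 0.6400/0.3600 = 1.7778
P(win) = (1 - r^i)/(1 - r^N)
= (1 - 1.7778^6)/(1 - 1.7778^8)
= 0.3095

0.3095


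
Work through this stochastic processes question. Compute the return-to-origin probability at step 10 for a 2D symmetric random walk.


P = C(10,5)^2 / 4^10
= 252^2 / 1048576
= 63504 / 1048576
= 0.0606

0.0606


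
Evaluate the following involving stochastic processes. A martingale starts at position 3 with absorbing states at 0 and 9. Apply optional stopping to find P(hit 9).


By optional stopping theorem: E(M at tau) = M(0) = 3
P(hit 9)*9 + P(hit 0)*0 = 3
P(hit 9) = (3 - 0)/(9 - 0) = 1/3 = 0.3333

0.3333


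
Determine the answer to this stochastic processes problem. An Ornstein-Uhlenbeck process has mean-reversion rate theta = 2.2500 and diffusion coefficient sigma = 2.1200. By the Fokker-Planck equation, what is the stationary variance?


Stationary variance = sigma^2 / (2*theta)
= 2.1200^2 / (2*2.2500)
= 4.4944 / 4.5000
= 0.9988

0.9988


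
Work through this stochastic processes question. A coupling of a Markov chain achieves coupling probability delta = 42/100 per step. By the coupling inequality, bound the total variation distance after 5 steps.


TV distance bound <= (1-delta)^n
= (1 - 0.4200)^5
= 0.5800^5
= 0.0656

0.0656
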